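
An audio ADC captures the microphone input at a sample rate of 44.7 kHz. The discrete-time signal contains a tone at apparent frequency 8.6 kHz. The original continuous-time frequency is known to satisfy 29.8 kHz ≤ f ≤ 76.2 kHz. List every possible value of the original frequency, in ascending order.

Frequencies that alias to 8.6 kHz are k·fs ± 8.6 kHz for integer k ≥ 0.
k=0: 8.6 kHz.
k=1: 36.1 kHz, 53.3 kHz.
k=2: 80.8 kHz, 98 kHz.
Within [29.8 kHz, 76.2 kHz]: 36.1 kHz, 53.3 kHz.

36.1 kHz, 53.3 kHz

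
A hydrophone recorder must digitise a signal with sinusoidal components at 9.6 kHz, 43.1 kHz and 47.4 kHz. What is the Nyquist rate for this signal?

94.8 kHz

Highest-frequency component: 47.4 kHz.
Nyquist rate = 2 × 47.4 kHz = 94.8 kHz.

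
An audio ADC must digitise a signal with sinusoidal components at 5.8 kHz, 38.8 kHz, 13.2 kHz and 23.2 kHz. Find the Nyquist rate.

77.6 kHz

Highest-frequency component: 38.8 kHz.
Nyquist rate = 2 × 38.8 kHz = 77.6 kHz.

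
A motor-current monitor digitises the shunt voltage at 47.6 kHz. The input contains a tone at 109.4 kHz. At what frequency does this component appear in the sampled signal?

109.4 kHz mod fs = 14.2 kHz.
14.2 kHz ≤ fs/2 = 23.8 kHz, appears at 14.2 kHz.

14.2 kHz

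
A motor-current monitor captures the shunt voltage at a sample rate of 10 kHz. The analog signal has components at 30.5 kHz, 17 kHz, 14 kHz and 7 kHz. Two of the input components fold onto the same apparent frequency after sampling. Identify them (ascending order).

7 kHz, 17 kHz

fs/2 = 5 kHz.
30.5 kHz mod fs = 0.5 kHz.
0.5 kHz ≤ fs/2 = 5 kHz, appears at 0.5 kHz.
17 kHz mod fs = 7 kHz.
7 kHz > fs/2 = 5 kHz, folds to fs − 7 kHz = 3 kHz.
14 kHz mod fs = 4 kHz.
4 kHz ≤ fs/2 = 5 kHz, appears at 4 kHz.
7 kHz > fs/2 = 5 kHz, folds to fs − 7 kHz = 3 kHz.
7 kHz and 17 kHz both map to 3 kHz.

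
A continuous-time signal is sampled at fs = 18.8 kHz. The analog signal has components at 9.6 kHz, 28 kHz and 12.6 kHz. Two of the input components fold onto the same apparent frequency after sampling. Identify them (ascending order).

9.6 kHz, 28 kHz

fs/2 = 9.4 kHz.
9.6 kHz > fs/2 = 9.4 kHz, folds to fs − 9.6 kHz = 9.2 kHz.
28 kHz mod fs = 9.2 kHz.
9.2 kHz ≤ fs/2 = 9.4 kHz, appears at 9.2 kHz.
12.6 kHz > fs/2 = 9.4 kHz, folds to fs − 12.6 kHz = 6.2 kHz.
9.6 kHz and 28 kHz both map to 9.2 kHz.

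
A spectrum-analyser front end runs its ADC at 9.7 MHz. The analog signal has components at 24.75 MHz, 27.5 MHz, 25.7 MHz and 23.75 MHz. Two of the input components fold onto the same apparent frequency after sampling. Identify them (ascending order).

fs/2 = 4.85 MHz.
24.75 MHz mod fs = 5.35 MHz.
5.35 MHz > fs/2 = 4.85 MHz, folds to fs − 5.35 MHz = 4.35 MHz.
27.5 MHz mod fs = 8.1 MHz.
8.1 MHz > fs/2 = 4.85 MHz, folds to fs − 8.1 MHz = 1.6 MHz.
25.7 MHz mod fs = 6.3 MHz.
6.3 MHz > fs/2 = 4.85 MHz, folds to fs − 6.3 MHz = 3.4 MHz.
23.75 MHz mod fs = 4.35 MHz.
4.35 MHz ≤ fs/2 = 4.85 MHz, appears at 4.35 MHz.
23.75 MHz and 24.75 MHz both map to 4.35 MHz.

23.75 MHz, 24.75 MHz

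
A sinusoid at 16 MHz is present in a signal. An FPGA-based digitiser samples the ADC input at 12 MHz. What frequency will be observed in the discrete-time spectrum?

4 MHz

16 MHz mod fs = 4 MHz.
4 MHz ≤ fs/2 = 6 MHz, appears at 4 MHz.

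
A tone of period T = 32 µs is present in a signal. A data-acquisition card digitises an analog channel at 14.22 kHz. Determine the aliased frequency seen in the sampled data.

2.81 kHz

T = 32 µs → f = 1/T = 31.25 kHz.
31.25 kHz mod fs = 2.81 kHz.
2.81 kHz ≤ fs/2 = 7.11 kHz, appears at 2.81 kHz.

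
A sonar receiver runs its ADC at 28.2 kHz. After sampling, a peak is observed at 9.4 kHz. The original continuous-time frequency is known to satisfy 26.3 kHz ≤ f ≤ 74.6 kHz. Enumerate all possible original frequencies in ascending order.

Frequencies that alias to 9.4 kHz are k·fs ± 9.4 kHz for integer k ≥ 0.
k=0: 9.4 kHz.
k=1: 18.8 kHz, 37.6 kHz.
k=2: 47 kHz, 65.8 kHz.
k=3: 75.2 kHz, 94 kHz.
Within [26.3 kHz, 74.6 kHz]: 37.6 kHz, 47 kHz, 65.8 kHz.

37.6 kHz, 47 kHz, 65.8 kHz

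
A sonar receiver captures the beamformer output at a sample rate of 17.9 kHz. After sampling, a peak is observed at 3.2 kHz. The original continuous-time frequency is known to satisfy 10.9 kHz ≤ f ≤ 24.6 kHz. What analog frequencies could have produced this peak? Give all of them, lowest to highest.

Frequencies that alias to 3.2 kHz are k·fs ± 3.2 kHz for integer k ≥ 0.
k=0: 3.2 kHz.
k=1: 14.7 kHz, 21.1 kHz.
k=2: 32.6 kHz, 39 kHz.
Within [10.9 kHz, 24.6 kHz]: 14.7 kHz, 21.1 kHz.

14.7 kHz, 21.1 kHz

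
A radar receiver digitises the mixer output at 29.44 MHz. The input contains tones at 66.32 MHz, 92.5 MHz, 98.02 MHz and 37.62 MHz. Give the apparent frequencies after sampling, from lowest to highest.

fs/2 = 14.72 MHz.
66.32 MHz mod fs = 7.44 MHz.
7.44 MHz ≤ fs/2 = 14.72 MHz, appears at 7.44 MHz.
92.5 MHz mod fs = 4.18 MHz.
4.18 MHz ≤ fs/2 = 14.72 MHz, appears at 4.18 MHz.
98.02 MHz mod fs = 9.7 MHz.
9.7 MHz ≤ fs/2 = 14.72 MHz, appears at 9.7 MHz.
37.62 MHz mod fs = 8.18 MHz.
8.18 MHz ≤ fs/2 = 14.72 MHz, appears at 8.18 MHz.
Distinct values: {4.18 MHz, 7.44 MHz, 8.18 MHz, 9.7 MHz}.

4.18 MHz, 7.44 MHz, 8.18 MHz, 9.7 MHz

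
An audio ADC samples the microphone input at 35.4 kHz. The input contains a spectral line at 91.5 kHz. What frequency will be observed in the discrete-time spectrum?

14.7 kHz

91.5 kHz mod fs = 20.7 kHz.
20.7 kHz > fs/2 = 17.7 kHz, folds to fs − 20.7 kHz = 14.7 kHz.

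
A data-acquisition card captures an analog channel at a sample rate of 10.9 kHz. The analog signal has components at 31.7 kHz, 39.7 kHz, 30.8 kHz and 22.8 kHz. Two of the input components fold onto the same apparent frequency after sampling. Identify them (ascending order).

fs/2 = 5.45 kHz.
31.7 kHz mod fs = 9.9 kHz.
9.9 kHz > fs/2 = 5.45 kHz, folds to fs − 9.9 kHz = 1 kHz.
39.7 kHz mod fs = 7 kHz.
7 kHz > fs/2 = 5.45 kHz, folds to fs − 7 kHz = 3.9 kHz.
30.8 kHz mod fs = 9 kHz.
9 kHz > fs/2 = 5.45 kHz, folds to fs − 9 kHz = 1.9 kHz.
22.8 kHz mod fs = 1 kHz.
1 kHz ≤ fs/2 = 5.45 kHz, appears at 1 kHz.
22.8 kHz and 31.7 kHz both map to 1 kHz.

22.8 kHz, 31.7 kHz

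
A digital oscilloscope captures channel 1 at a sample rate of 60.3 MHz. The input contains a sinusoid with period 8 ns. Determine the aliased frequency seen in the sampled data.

4.4 MHz

T = 8 ns → f = 1/T = 125 MHz.
125 MHz mod fs = 4.4 MHz.
4.4 MHz ≤ fs/2 = 30.15 MHz, appears at 4.4 MHz.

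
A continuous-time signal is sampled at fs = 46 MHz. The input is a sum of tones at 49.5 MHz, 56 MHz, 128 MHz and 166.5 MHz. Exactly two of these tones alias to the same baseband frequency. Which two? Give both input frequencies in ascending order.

fs/2 = 23 MHz.
49.5 MHz mod fs = 3.5 MHz.
3.5 MHz ≤ fs/2 = 23 MHz, appears at 3.5 MHz.
56 MHz mod fs = 10 MHz.
10 MHz ≤ fs/2 = 23 MHz, appears at 10 MHz.
128 MHz mod fs = 36 MHz.
36 MHz > fs/2 = 23 MHz, folds to fs − 36 MHz = 10 MHz.
166.5 MHz mod fs = 28.5 MHz.
28.5 MHz > fs/2 = 23 MHz, folds to fs − 28.5 MHz = 17.5 MHz.
56 MHz and 128 MHz both map to 10 MHz.

56 MHz, 128 MHz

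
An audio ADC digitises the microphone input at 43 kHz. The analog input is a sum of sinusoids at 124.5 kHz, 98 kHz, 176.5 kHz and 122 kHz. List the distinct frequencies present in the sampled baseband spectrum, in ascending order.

fs/2 = 21.5 kHz.
124.5 kHz mod fs = 38.5 kHz.
38.5 kHz > fs/2 = 21.5 kHz, folds to fs − 38.5 kHz = 4.5 kHz.
98 kHz mod fs = 12 kHz.
12 kHz ≤ fs/2 = 21.5 kHz, appears at 12 kHz.
176.5 kHz mod fs = 4.5 kHz.
4.5 kHz ≤ fs/2 = 21.5 kHz, appears at 4.5 kHz.
122 kHz mod fs = 36 kHz.
36 kHz > fs/2 = 21.5 kHz, folds to fs − 36 kHz = 7 kHz.
Distinct values: {4.5 kHz, 7 kHz, 12 kHz}.

4.5 kHz, 7 kHz, 12 kHz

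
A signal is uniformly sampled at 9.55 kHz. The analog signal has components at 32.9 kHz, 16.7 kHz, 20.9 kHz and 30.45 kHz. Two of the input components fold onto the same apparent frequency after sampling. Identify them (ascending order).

20.9 kHz, 30.45 kHz

fs/2 = 4.775 kHz.
32.9 kHz mod fs = 4.25 kHz.
4.25 kHz ≤ fs/2 = 4.775 kHz, appears at 4.25 kHz.
16.7 kHz mod fs = 7.15 kHz.
7.15 kHz > fs/2 = 4.775 kHz, folds to fs − 7.15 kHz = 2.4 kHz.
20.9 kHz mod fs = 1.8 kHz.
1.8 kHz ≤ fs/2 = 4.775 kHz, appears at 1.8 kHz.
30.45 kHz mod fs = 1.8 kHz.
1.8 kHz ≤ fs/2 = 4.775 kHz, appears at 1.8 kHz.
20.9 kHz and 30.45 kHz both map to 1.8 kHz.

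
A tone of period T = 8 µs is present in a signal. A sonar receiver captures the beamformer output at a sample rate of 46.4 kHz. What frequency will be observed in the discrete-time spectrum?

T = 8 µs → f = 1/T = 125 kHz.
125 kHz mod fs = 32.2 kHz.
32.2 kHz > fs/2 = 23.2 kHz, folds to fs − 32.2 kHz = 14.2 kHz.

14.2 kHz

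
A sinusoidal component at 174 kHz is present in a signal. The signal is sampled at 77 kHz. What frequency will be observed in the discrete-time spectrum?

20 kHz

174 kHz mod fs = 20 kHz.
20 kHz ≤ fs/2 = 38.5 kHz, appears at 20 kHz.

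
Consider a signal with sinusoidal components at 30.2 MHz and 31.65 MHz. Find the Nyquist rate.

Highest-frequency component: 31.65 MHz.
Nyquist rate = 2 × 31.65 MHz = 63.3 MHz.

63.3 MHz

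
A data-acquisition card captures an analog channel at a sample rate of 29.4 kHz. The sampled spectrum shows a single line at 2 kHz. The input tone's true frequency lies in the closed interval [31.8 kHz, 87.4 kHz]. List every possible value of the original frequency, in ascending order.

Frequencies that alias to 2 kHz are k·fs ± 2 kHz for integer k ≥ 0.
k=0: 2 kHz.
k=1: 27.4 kHz, 31.4 kHz.
k=2: 56.8 kHz, 60.8 kHz.
k=3: 86.2 kHz, 90.2 kHz.
k=4: 115.6 kHz, 119.6 kHz.
Within [31.8 kHz, 87.4 kHz]: 56.8 kHz, 60.8 kHz, 86.2 kHz.

56.8 kHz, 60.8 kHz, 86.2 kHz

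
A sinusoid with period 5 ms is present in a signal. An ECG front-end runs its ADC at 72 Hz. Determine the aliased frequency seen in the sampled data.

16 Hz

T = 5 ms → f = 1/T = 200 Hz.
200 Hz mod fs = 56 Hz.
56 Hz > fs/2 = 36 Hz, folds to fs − 56 Hz = 16 Hz.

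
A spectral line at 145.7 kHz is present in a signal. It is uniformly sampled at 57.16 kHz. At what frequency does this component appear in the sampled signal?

145.7 kHz mod fs = 31.38 kHz.
31.38 kHz > fs/2 = 28.58 kHz, folds to fs − 31.38 kHz = 25.78 kHz.

25.78 kHz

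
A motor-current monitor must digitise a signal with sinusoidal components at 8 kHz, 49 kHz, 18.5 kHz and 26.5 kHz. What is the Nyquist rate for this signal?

98 kHz

Highest-frequency component: 49 kHz.
Nyquist rate = 2 × 49 kHz = 98 kHz.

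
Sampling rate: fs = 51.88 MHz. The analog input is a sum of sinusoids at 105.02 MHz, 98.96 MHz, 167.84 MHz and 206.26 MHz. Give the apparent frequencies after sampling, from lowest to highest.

1.26 MHz, 4.8 MHz, 12.2 MHz

fs/2 = 25.94 MHz.
105.02 MHz mod fs = 1.26 MHz.
1.26 MHz ≤ fs/2 = 25.94 MHz, appears at 1.26 MHz.
98.96 MHz mod fs = 47.08 MHz.
47.08 MHz > fs/2 = 25.94 MHz, folds to fs − 47.08 MHz = 4.8 MHz.
167.84 MHz mod fs = 12.2 MHz.
12.2 MHz ≤ fs/2 = 25.94 MHz, appears at 12.2 MHz.
206.26 MHz mod fs = 50.62 MHz.
50.62 MHz > fs/2 = 25.94 MHz, folds to fs − 50.62 MHz = 1.26 MHz.
Distinct values: {1.26 MHz, 4.8 MHz, 12.2 MHz}.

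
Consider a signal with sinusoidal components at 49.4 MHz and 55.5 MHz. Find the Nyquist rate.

111 MHz

Highest-frequency component: 55.5 MHz.
Nyquist rate = 2 × 55.5 MHz = 111 MHz.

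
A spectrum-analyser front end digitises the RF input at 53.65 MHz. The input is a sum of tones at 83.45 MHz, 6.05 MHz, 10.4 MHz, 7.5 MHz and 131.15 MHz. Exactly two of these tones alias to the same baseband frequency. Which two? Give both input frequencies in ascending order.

fs/2 = 26.825 MHz.
83.45 MHz mod fs = 29.8 MHz.
29.8 MHz > fs/2 = 26.825 MHz, folds to fs − 29.8 MHz = 23.85 MHz.
6.05 MHz ≤ fs/2 = 26.825 MHz, passes unchanged.
10.4 MHz ≤ fs/2 = 26.825 MHz, passes unchanged.
7.5 MHz ≤ fs/2 = 26.825 MHz, passes unchanged.
131.15 MHz mod fs = 23.85 MHz.
23.85 MHz ≤ fs/2 = 26.825 MHz, appears at 23.85 MHz.
83.45 MHz and 131.15 MHz both map to 23.85 MHz.

83.45 MHz, 131.15 MHz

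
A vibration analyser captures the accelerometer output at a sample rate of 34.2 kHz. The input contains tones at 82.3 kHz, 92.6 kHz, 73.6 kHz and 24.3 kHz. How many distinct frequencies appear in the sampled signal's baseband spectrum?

fs/2 = 17.1 kHz.
82.3 kHz mod fs = 13.9 kHz.
13.9 kHz ≤ fs/2 = 17.1 kHz, appears at 13.9 kHz.
92.6 kHz mod fs = 24.2 kHz.
24.2 kHz > fs/2 = 17.1 kHz, folds to fs − 24.2 kHz = 10 kHz.
73.6 kHz mod fs = 5.2 kHz.
5.2 kHz ≤ fs/2 = 17.1 kHz, appears at 5.2 kHz.
24.3 kHz > fs/2 = 17.1 kHz, folds to fs − 24.3 kHz = 9.9 kHz.
Distinct values: {5.2 kHz, 9.9 kHz, 10 kHz, 13.9 kHz} → 4.

4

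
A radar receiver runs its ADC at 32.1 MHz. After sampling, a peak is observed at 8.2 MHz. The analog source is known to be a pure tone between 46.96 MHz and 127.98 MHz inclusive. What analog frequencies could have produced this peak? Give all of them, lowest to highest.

56 MHz, 72.4 MHz, 88.1 MHz, 104.5 MHz, 120.2 MHz

Frequencies that alias to 8.2 MHz are k·fs ± 8.2 MHz for integer k ≥ 0.
k=0: 8.2 MHz.
k=1: 23.9 MHz, 40.3 MHz.
k=2: 56 MHz, 72.4 MHz.
k=3: 88.1 MHz, 104.5 MHz.
k=4: 120.2 MHz, 136.6 MHz.
k=5: 152.3 MHz, 168.7 MHz.
Within [46.96 MHz, 127.98 MHz]: 56 MHz, 72.4 MHz, 88.1 MHz, 104.5 MHz, 120.2 MHz.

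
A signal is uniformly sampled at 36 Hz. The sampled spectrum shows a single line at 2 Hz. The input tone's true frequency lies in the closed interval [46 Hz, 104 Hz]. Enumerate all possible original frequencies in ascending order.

70 Hz, 74 Hz

Frequencies that alias to 2 Hz are k·fs ± 2 Hz for integer k ≥ 0.
k=0: 2 Hz.
k=1: 34 Hz, 38 Hz.
k=2: 70 Hz, 74 Hz.
k=3: 106 Hz, 110 Hz.
Within [46 Hz, 104 Hz]: 70 Hz, 74 Hz.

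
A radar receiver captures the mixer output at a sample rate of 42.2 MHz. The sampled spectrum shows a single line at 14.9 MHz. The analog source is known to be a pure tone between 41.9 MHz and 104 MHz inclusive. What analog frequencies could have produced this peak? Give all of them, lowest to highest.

Frequencies that alias to 14.9 MHz are k·fs ± 14.9 MHz for integer k ≥ 0.
k=0: 14.9 MHz.
k=1: 27.3 MHz, 57.1 MHz.
k=2: 69.5 MHz, 99.3 MHz.
k=3: 111.7 MHz, 141.5 MHz.
Within [41.9 MHz, 104 MHz]: 57.1 MHz, 69.5 MHz, 99.3 MHz.

57.1 MHz, 69.5 MHz, 99.3 MHz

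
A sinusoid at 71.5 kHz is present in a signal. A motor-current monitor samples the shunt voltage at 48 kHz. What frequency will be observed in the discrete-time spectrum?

71.5 kHz mod fs = 23.5 kHz.
23.5 kHz ≤ fs/2 = 24 kHz, appears at 23.5 kHz.

23.5 kHz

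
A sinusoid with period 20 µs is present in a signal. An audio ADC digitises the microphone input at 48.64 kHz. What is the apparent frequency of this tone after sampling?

T = 20 µs → f = 1/T = 50 kHz.
50 kHz mod fs = 1.36 kHz.
1.36 kHz ≤ fs/2 = 24.32 kHz, appears at 1.36 kHz.

1.36 kHz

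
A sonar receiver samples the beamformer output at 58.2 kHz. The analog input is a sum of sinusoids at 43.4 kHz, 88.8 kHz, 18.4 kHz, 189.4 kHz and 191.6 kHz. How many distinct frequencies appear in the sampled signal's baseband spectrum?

4

fs/2 = 29.1 kHz.
43.4 kHz > fs/2 = 29.1 kHz, folds to fs − 43.4 kHz = 14.8 kHz.
88.8 kHz mod fs = 30.6 kHz.
30.6 kHz > fs/2 = 29.1 kHz, folds to fs − 30.6 kHz = 27.6 kHz.
18.4 kHz ≤ fs/2 = 29.1 kHz, passes unchanged.
189.4 kHz mod fs = 14.8 kHz.
14.8 kHz ≤ fs/2 = 29.1 kHz, appears at 14.8 kHz.
191.6 kHz mod fs = 17 kHz.
17 kHz ≤ fs/2 = 29.1 kHz, appears at 17 kHz.
Distinct values: {14.8 kHz, 17 kHz, 18.4 kHz, 27.6 kHz} → 4.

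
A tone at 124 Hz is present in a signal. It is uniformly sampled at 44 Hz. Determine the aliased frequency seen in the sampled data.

8 Hz

124 Hz mod fs = 36 Hz.
36 Hz > fs/2 = 22 Hz, folds to fs − 36 Hz = 8 Hz.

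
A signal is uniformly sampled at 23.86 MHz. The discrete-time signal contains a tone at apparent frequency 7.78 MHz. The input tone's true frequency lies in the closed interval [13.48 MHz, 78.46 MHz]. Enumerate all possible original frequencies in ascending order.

Frequencies that alias to 7.78 MHz are k·fs ± 7.78 MHz for integer k ≥ 0.
k=0: 7.78 MHz.
k=1: 16.08 MHz, 31.64 MHz.
k=2: 39.94 MHz, 55.5 MHz.
k=3: 63.8 MHz, 79.36 MHz.
k=4: 87.66 MHz, 103.22 MHz.
Within [13.48 MHz, 78.46 MHz]: 16.08 MHz, 31.64 MHz, 39.94 MHz, 55.5 MHz, 63.8 MHz.

16.08 MHz, 31.64 MHz, 39.94 MHz, 55.5 MHz, 63.8 MHz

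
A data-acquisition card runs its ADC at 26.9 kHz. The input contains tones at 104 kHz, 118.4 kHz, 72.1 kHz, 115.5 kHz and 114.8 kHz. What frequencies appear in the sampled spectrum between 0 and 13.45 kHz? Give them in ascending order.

3.6 kHz, 7.2 kHz, 7.9 kHz, 8.6 kHz, 10.8 kHz

fs/2 = 13.45 kHz.
104 kHz mod fs = 23.3 kHz.
23.3 kHz > fs/2 = 13.45 kHz, folds to fs − 23.3 kHz = 3.6 kHz.
118.4 kHz mod fs = 10.8 kHz.
10.8 kHz ≤ fs/2 = 13.45 kHz, appears at 10.8 kHz.
72.1 kHz mod fs = 18.3 kHz.
18.3 kHz > fs/2 = 13.45 kHz, folds to fs − 18.3 kHz = 8.6 kHz.
115.5 kHz mod fs = 7.9 kHz.
7.9 kHz ≤ fs/2 = 13.45 kHz, appears at 7.9 kHz.
114.8 kHz mod fs = 7.2 kHz.
7.2 kHz ≤ fs/2 = 13.45 kHz, appears at 7.2 kHz.
Distinct values: {3.6 kHz, 7.2 kHz, 7.9 kHz, 8.6 kHz, 10.8 kHz}.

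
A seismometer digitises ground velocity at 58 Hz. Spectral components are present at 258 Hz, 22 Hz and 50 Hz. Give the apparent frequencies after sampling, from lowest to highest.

fs/2 = 29 Hz.
258 Hz mod fs = 26 Hz.
26 Hz ≤ fs/2 = 29 Hz, appears at 26 Hz.
22 Hz ≤ fs/2 = 29 Hz, passes unchanged.
50 Hz > fs/2 = 29 Hz, folds to fs − 50 Hz = 8 Hz.
Distinct values: {8 Hz, 22 Hz, 26 Hz}.

8 Hz, 22 Hz, 26 Hz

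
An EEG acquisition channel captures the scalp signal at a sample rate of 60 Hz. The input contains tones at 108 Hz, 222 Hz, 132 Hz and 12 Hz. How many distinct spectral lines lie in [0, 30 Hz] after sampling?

2

fs/2 = 30 Hz.
108 Hz mod fs = 48 Hz.
48 Hz > fs/2 = 30 Hz, folds to fs − 48 Hz = 12 Hz.
222 Hz mod fs = 42 Hz.
42 Hz > fs/2 = 30 Hz, folds to fs − 42 Hz = 18 Hz.
132 Hz mod fs = 12 Hz.
12 Hz ≤ fs/2 = 30 Hz, appears at 12 Hz.
12 Hz ≤ fs/2 = 30 Hz, passes unchanged.
Distinct values: {12 Hz, 18 Hz} → 2.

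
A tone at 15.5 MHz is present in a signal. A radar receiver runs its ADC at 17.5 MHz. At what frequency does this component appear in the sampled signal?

2 MHz

15.5 MHz > fs/2 = 8.75 MHz, folds to fs − 15.5 MHz = 2 MHz.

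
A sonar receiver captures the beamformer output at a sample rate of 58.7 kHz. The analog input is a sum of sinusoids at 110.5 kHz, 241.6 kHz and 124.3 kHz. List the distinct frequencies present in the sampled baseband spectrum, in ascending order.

fs/2 = 29.35 kHz.
110.5 kHz mod fs = 51.8 kHz.
51.8 kHz > fs/2 = 29.35 kHz, folds to fs − 51.8 kHz = 6.9 kHz.
241.6 kHz mod fs = 6.8 kHz.
6.8 kHz ≤ fs/2 = 29.35 kHz, appears at 6.8 kHz.
124.3 kHz mod fs = 6.9 kHz.
6.9 kHz ≤ fs/2 = 29.35 kHz, appears at 6.9 kHz.
Distinct values: {6.8 kHz, 6.9 kHz}.

6.8 kHz, 6.9 kHz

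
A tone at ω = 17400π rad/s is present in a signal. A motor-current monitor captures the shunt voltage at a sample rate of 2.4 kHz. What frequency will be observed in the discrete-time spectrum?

0.9 kHz

ω = 17400π rad/s → f = ω/(2π) = 8700 Hz = 8.7 kHz.
8.7 kHz mod fs = 1.5 kHz.
1.5 kHz > fs/2 = 1.2 kHz, folds to fs − 1.5 kHz = 0.9 kHz.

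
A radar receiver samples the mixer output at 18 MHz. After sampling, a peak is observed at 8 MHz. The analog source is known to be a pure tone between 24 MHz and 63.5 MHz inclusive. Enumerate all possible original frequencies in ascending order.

Frequencies that alias to 8 MHz are k·fs ± 8 MHz for integer k ≥ 0.
k=0: 8 MHz.
k=1: 10 MHz, 26 MHz.
k=2: 28 MHz, 44 MHz.
k=3: 46 MHz, 62 MHz.
k=4: 64 MHz, 80 MHz.
Within [24 MHz, 63.5 MHz]: 26 MHz, 28 MHz, 44 MHz, 46 MHz, 62 MHz.

26 MHz, 28 MHz, 44 MHz, 46 MHz, 62 MHz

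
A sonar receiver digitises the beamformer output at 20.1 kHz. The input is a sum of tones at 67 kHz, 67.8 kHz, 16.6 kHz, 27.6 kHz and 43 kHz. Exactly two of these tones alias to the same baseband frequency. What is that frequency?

fs/2 = 10.05 kHz.
67 kHz mod fs = 6.7 kHz.
6.7 kHz ≤ fs/2 = 10.05 kHz, appears at 6.7 kHz.
67.8 kHz mod fs = 7.5 kHz.
7.5 kHz ≤ fs/2 = 10.05 kHz, appears at 7.5 kHz.
16.6 kHz > fs/2 = 10.05 kHz, folds to fs − 16.6 kHz = 3.5 kHz.
27.6 kHz mod fs = 7.5 kHz.
7.5 kHz ≤ fs/2 = 10.05 kHz, appears at 7.5 kHz.
43 kHz mod fs = 2.8 kHz.
2.8 kHz ≤ fs/2 = 10.05 kHz, appears at 2.8 kHz.
27.6 kHz and 67.8 kHz both map to 7.5 kHz.

7.5 kHz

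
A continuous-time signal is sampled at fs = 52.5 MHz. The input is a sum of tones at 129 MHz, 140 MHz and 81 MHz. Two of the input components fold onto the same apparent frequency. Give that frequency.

fs/2 = 26.25 MHz.
129 MHz mod fs = 24 MHz.
24 MHz ≤ fs/2 = 26.25 MHz, appears at 24 MHz.
140 MHz mod fs = 35 MHz.
35 MHz > fs/2 = 26.25 MHz, folds to fs − 35 MHz = 17.5 MHz.
81 MHz mod fs = 28.5 MHz.
28.5 MHz > fs/2 = 26.25 MHz, folds to fs − 28.5 MHz = 24 MHz.
81 MHz and 129 MHz both map to 24 MHz.

24 MHz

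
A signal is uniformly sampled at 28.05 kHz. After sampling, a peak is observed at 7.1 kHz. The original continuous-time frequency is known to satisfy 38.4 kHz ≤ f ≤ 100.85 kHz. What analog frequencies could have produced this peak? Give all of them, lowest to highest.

49 kHz, 63.2 kHz, 77.05 kHz, 91.25 kHz

Frequencies that alias to 7.1 kHz are k·fs ± 7.1 kHz for integer k ≥ 0.
k=0: 7.1 kHz.
k=1: 20.95 kHz, 35.15 kHz.
k=2: 49 kHz, 63.2 kHz.
k=3: 77.05 kHz, 91.25 kHz.
k=4: 105.1 kHz, 119.3 kHz.
Within [38.4 kHz, 100.85 kHz]: 49 kHz, 63.2 kHz, 77.05 kHz, 91.25 kHz.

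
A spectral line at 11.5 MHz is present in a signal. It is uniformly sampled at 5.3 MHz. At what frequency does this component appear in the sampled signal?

11.5 MHz mod fs = 0.9 MHz.
0.9 MHz ≤ fs/2 = 2.65 MHz, appears at 0.9 MHz.

0.9 MHz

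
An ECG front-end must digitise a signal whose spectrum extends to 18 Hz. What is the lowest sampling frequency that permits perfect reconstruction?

Nyquist rate = 2 × 18 Hz = 36 Hz.

36 Hz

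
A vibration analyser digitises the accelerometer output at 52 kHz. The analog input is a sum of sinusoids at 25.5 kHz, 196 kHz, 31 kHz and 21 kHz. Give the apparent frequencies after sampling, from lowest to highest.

fs/2 = 26 kHz.
25.5 kHz ≤ fs/2 = 26 kHz, passes unchanged.
196 kHz mod fs = 40 kHz.
40 kHz > fs/2 = 26 kHz, folds to fs − 40 kHz = 12 kHz.
31 kHz > fs/2 = 26 kHz, folds to fs − 31 kHz = 21 kHz.
21 kHz ≤ fs/2 = 26 kHz, passes unchanged.
Distinct values: {12 kHz, 21 kHz, 25.5 kHz}.

12 kHz, 21 kHz, 25.5 kHz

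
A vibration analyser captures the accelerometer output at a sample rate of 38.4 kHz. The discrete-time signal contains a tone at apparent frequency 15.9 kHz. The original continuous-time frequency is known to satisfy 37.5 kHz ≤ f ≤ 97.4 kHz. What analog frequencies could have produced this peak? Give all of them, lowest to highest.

54.3 kHz, 60.9 kHz, 92.7 kHz

Frequencies that alias to 15.9 kHz are k·fs ± 15.9 kHz for integer k ≥ 0.
k=0: 15.9 kHz.
k=1: 22.5 kHz, 54.3 kHz.
k=2: 60.9 kHz, 92.7 kHz.
k=3: 99.3 kHz, 131.1 kHz.
Within [37.5 kHz, 97.4 kHz]: 54.3 kHz, 60.9 kHz, 92.7 kHz.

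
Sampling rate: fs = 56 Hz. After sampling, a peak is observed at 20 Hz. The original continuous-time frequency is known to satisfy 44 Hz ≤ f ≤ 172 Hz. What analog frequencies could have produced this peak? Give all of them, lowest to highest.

Frequencies that alias to 20 Hz are k·fs ± 20 Hz for integer k ≥ 0.
k=0: 20 Hz.
k=1: 36 Hz, 76 Hz.
k=2: 92 Hz, 132 Hz.
k=3: 148 Hz, 188 Hz.
k=4: 204 Hz, 244 Hz.
Within [44 Hz, 172 Hz]: 76 Hz, 92 Hz, 132 Hz, 148 Hz.

76 Hz, 92 Hz, 132 Hz, 148 Hz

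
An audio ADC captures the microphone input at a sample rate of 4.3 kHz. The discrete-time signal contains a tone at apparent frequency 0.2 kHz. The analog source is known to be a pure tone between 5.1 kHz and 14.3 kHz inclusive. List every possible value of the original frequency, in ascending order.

8.4 kHz, 8.8 kHz, 12.7 kHz, 13.1 kHz

Frequencies that alias to 0.2 kHz are k·fs ± 0.2 kHz for integer k ≥ 0.
k=0: 0.2 kHz.
k=1: 4.1 kHz, 4.5 kHz.
k=2: 8.4 kHz, 8.8 kHz.
k=3: 12.7 kHz, 13.1 kHz.
k=4: 17 kHz, 17.4 kHz.
Within [5.1 kHz, 14.3 kHz]: 8.4 kHz, 8.8 kHz, 12.7 kHz, 13.1 kHz.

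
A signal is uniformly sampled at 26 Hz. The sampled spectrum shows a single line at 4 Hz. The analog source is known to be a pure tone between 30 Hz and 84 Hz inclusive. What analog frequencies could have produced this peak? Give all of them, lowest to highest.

30 Hz, 48 Hz, 56 Hz, 74 Hz, 82 Hz

Frequencies that alias to 4 Hz are k·fs ± 4 Hz for integer k ≥ 0.
k=0: 4 Hz.
k=1: 22 Hz, 30 Hz.
k=2: 48 Hz, 56 Hz.
k=3: 74 Hz, 82 Hz.
k=4: 100 Hz, 108 Hz.
Within [30 Hz, 84 Hz]: 30 Hz, 48 Hz, 56 Hz, 74 Hz, 82 Hz.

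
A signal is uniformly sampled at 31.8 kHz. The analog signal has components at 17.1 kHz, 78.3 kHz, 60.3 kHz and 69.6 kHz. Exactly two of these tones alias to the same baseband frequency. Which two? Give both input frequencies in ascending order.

17.1 kHz, 78.3 kHz

fs/2 = 15.9 kHz.
17.1 kHz > fs/2 = 15.9 kHz, folds to fs − 17.1 kHz = 14.7 kHz.
78.3 kHz mod fs = 14.7 kHz.
14.7 kHz ≤ fs/2 = 15.9 kHz, appears at 14.7 kHz.
60.3 kHz mod fs = 28.5 kHz.
28.5 kHz > fs/2 = 15.9 kHz, folds to fs − 28.5 kHz = 3.3 kHz.
69.6 kHz mod fs = 6 kHz.
6 kHz ≤ fs/2 = 15.9 kHz, appears at 6 kHz.
17.1 kHz and 78.3 kHz both map to 14.7 kHz.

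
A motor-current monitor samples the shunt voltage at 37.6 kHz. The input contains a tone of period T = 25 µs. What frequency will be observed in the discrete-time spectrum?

T = 25 µs → f = 1/T = 40 kHz.
40 kHz mod fs = 2.4 kHz.
2.4 kHz ≤ fs/2 = 18.8 kHz, appears at 2.4 kHz.

2.4 kHz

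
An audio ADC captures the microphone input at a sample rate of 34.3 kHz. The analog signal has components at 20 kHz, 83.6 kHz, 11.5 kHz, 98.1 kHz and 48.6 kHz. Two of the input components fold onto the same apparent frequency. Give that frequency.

14.3 kHz

fs/2 = 17.15 kHz.
20 kHz > fs/2 = 17.15 kHz, folds to fs − 20 kHz = 14.3 kHz.
83.6 kHz mod fs = 15 kHz.
15 kHz ≤ fs/2 = 17.15 kHz, appears at 15 kHz.
11.5 kHz ≤ fs/2 = 17.15 kHz, passes unchanged.
98.1 kHz mod fs = 29.5 kHz.
29.5 kHz > fs/2 = 17.15 kHz, folds to fs − 29.5 kHz = 4.8 kHz.
48.6 kHz mod fs = 14.3 kHz.
14.3 kHz ≤ fs/2 = 17.15 kHz, appears at 14.3 kHz.
20 kHz and 48.6 kHz both map to 14.3 kHz.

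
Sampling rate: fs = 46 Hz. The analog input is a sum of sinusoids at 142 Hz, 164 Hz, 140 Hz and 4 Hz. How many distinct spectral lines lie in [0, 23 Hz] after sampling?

fs/2 = 23 Hz.
142 Hz mod fs = 4 Hz.
4 Hz ≤ fs/2 = 23 Hz, appears at 4 Hz.
164 Hz mod fs = 26 Hz.
26 Hz > fs/2 = 23 Hz, folds to fs − 26 Hz = 20 Hz.
140 Hz mod fs = 2 Hz.
2 Hz ≤ fs/2 = 23 Hz, appears at 2 Hz.
4 Hz ≤ fs/2 = 23 Hz, passes unchanged.
Distinct values: {2 Hz, 4 Hz, 20 Hz} → 3.

3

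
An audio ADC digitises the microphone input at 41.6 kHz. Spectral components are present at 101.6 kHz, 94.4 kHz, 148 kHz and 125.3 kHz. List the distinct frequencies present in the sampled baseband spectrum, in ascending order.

fs/2 = 20.8 kHz.
101.6 kHz mod fs = 18.4 kHz.
18.4 kHz ≤ fs/2 = 20.8 kHz, appears at 18.4 kHz.
94.4 kHz mod fs = 11.2 kHz.
11.2 kHz ≤ fs/2 = 20.8 kHz, appears at 11.2 kHz.
148 kHz mod fs = 23.2 kHz.
23.2 kHz > fs/2 = 20.8 kHz, folds to fs − 23.2 kHz = 18.4 kHz.
125.3 kHz mod fs = 0.5 kHz.
0.5 kHz ≤ fs/2 = 20.8 kHz, appears at 0.5 kHz.
Distinct values: {0.5 kHz, 11.2 kHz, 18.4 kHz}.

0.5 kHz, 11.2 kHz, 18.4 kHz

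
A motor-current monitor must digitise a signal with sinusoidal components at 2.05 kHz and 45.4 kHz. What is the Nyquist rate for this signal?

Highest-frequency component: 45.4 kHz.
Nyquist rate = 2 × 45.4 kHz = 90.8 kHz.

90.8 kHz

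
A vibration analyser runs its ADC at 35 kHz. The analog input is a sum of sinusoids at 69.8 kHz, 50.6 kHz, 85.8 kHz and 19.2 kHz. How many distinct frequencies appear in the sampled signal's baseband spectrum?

fs/2 = 17.5 kHz.
69.8 kHz mod fs = 34.8 kHz.
34.8 kHz > fs/2 = 17.5 kHz, folds to fs − 34.8 kHz = 0.2 kHz.
50.6 kHz mod fs = 15.6 kHz.
15.6 kHz ≤ fs/2 = 17.5 kHz, appears at 15.6 kHz.
85.8 kHz mod fs = 15.8 kHz.
15.8 kHz ≤ fs/2 = 17.5 kHz, appears at 15.8 kHz.
19.2 kHz > fs/2 = 17.5 kHz, folds to fs − 19.2 kHz = 15.8 kHz.
Distinct values: {0.2 kHz, 15.6 kHz, 15.8 kHz} → 3.

3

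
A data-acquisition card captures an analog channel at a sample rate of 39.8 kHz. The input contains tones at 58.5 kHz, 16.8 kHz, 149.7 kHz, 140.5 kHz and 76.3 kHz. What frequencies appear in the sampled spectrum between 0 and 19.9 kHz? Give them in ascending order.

fs/2 = 19.9 kHz.
58.5 kHz mod fs = 18.7 kHz.
18.7 kHz ≤ fs/2 = 19.9 kHz, appears at 18.7 kHz.
16.8 kHz ≤ fs/2 = 19.9 kHz, passes unchanged.
149.7 kHz mod fs = 30.3 kHz.
30.3 kHz > fs/2 = 19.9 kHz, folds to fs − 30.3 kHz = 9.5 kHz.
140.5 kHz mod fs = 21.1 kHz.
21.1 kHz > fs/2 = 19.9 kHz, folds to fs − 21.1 kHz = 18.7 kHz.
76.3 kHz mod fs = 36.5 kHz.
36.5 kHz > fs/2 = 19.9 kHz, folds to fs − 36.5 kHz = 3.3 kHz.
Distinct values: {3.3 kHz, 9.5 kHz, 16.8 kHz, 18.7 kHz}.

3.3 kHz, 9.5 kHz, 16.8 kHz, 18.7 kHz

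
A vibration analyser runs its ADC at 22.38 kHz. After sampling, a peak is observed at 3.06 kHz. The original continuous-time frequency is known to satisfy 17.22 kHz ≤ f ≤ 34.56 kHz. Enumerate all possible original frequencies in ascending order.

19.32 kHz, 25.44 kHz

Frequencies that alias to 3.06 kHz are k·fs ± 3.06 kHz for integer k ≥ 0.
k=0: 3.06 kHz.
k=1: 19.32 kHz, 25.44 kHz.
k=2: 41.7 kHz, 47.82 kHz.
Within [17.22 kHz, 34.56 kHz]: 19.32 kHz, 25.44 kHz.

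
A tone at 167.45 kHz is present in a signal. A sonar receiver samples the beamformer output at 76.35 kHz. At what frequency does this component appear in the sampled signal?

14.75 kHz

167.45 kHz mod fs = 14.75 kHz.
14.75 kHz ≤ fs/2 = 38.175 kHz, appears at 14.75 kHz.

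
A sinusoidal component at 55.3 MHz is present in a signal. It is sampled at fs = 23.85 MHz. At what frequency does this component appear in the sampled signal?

7.6 MHz

55.3 MHz mod fs = 7.6 MHz.
7.6 MHz ≤ fs/2 = 11.925 MHz, appears at 7.6 MHz.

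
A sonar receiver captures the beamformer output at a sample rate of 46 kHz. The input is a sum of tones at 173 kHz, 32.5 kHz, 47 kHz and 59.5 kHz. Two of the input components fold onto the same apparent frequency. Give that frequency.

13.5 kHz

fs/2 = 23 kHz.
173 kHz mod fs = 35 kHz.
35 kHz > fs/2 = 23 kHz, folds to fs − 35 kHz = 11 kHz.
32.5 kHz > fs/2 = 23 kHz, folds to fs − 32.5 kHz = 13.5 kHz.
47 kHz mod fs = 1 kHz.
1 kHz ≤ fs/2 = 23 kHz, appears at 1 kHz.
59.5 kHz mod fs = 13.5 kHz.
13.5 kHz ≤ fs/2 = 23 kHz, appears at 13.5 kHz.
32.5 kHz and 59.5 kHz both map to 13.5 kHz.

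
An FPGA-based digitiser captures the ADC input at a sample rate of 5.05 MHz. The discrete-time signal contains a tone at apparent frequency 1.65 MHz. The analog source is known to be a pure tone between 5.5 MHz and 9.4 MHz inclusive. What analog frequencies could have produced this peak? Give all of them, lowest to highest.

6.7 MHz, 8.45 MHz

Frequencies that alias to 1.65 MHz are k·fs ± 1.65 MHz for integer k ≥ 0.
k=0: 1.65 MHz.
k=1: 3.4 MHz, 6.7 MHz.
k=2: 8.45 MHz, 11.75 MHz.
k=3: 13.5 MHz, 16.8 MHz.
Within [5.5 MHz, 9.4 MHz]: 6.7 MHz, 8.45 MHz.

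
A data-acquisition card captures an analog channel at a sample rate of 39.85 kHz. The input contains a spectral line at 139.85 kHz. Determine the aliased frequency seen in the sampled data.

19.55 kHz

139.85 kHz mod fs = 20.3 kHz.
20.3 kHz > fs/2 = 19.925 kHz, folds to fs − 20.3 kHz = 19.55 kHz.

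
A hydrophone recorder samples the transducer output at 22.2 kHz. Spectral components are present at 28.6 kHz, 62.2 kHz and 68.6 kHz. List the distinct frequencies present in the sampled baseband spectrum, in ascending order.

2 kHz, 4.4 kHz, 6.4 kHz

fs/2 = 11.1 kHz.
28.6 kHz mod fs = 6.4 kHz.
6.4 kHz ≤ fs/2 = 11.1 kHz, appears at 6.4 kHz.
62.2 kHz mod fs = 17.8 kHz.
17.8 kHz > fs/2 = 11.1 kHz, folds to fs − 17.8 kHz = 4.4 kHz.
68.6 kHz mod fs = 2 kHz.
2 kHz ≤ fs/2 = 11.1 kHz, appears at 2 kHz.
Distinct values: {2 kHz, 4.4 kHz, 6.4 kHz}.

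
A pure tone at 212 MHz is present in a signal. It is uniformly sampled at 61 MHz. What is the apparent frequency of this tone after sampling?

29 MHz

212 MHz mod fs = 29 MHz.
29 MHz ≤ fs/2 = 30.5 MHz, appears at 29 MHz.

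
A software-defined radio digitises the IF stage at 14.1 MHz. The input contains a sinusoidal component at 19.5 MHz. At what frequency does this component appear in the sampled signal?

5.4 MHz

19.5 MHz mod fs = 5.4 MHz.
5.4 MHz ≤ fs/2 = 7.05 MHz, appears at 5.4 MHz.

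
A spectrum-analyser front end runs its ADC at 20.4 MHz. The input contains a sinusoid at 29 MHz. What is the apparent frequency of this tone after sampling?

8.6 MHz

29 MHz mod fs = 8.6 MHz.
8.6 MHz ≤ fs/2 = 10.2 MHz, appears at 8.6 MHz.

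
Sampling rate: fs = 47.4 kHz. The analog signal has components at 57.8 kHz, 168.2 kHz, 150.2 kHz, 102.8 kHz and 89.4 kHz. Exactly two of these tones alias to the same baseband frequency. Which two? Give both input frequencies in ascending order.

fs/2 = 23.7 kHz.
57.8 kHz mod fs = 10.4 kHz.
10.4 kHz ≤ fs/2 = 23.7 kHz, appears at 10.4 kHz.
168.2 kHz mod fs = 26 kHz.
26 kHz > fs/2 = 23.7 kHz, folds to fs − 26 kHz = 21.4 kHz.
150.2 kHz mod fs = 8 kHz.
8 kHz ≤ fs/2 = 23.7 kHz, appears at 8 kHz.
102.8 kHz mod fs = 8 kHz.
8 kHz ≤ fs/2 = 23.7 kHz, appears at 8 kHz.
89.4 kHz mod fs = 42 kHz.
42 kHz > fs/2 = 23.7 kHz, folds to fs − 42 kHz = 5.4 kHz.
102.8 kHz and 150.2 kHz both map to 8 kHz.

102.8 kHz, 150.2 kHz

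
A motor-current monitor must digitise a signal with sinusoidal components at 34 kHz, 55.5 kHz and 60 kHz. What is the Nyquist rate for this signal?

Highest-frequency component: 60 kHz.
Nyquist rate = 2 × 60 kHz = 120 kHz.

120 kHz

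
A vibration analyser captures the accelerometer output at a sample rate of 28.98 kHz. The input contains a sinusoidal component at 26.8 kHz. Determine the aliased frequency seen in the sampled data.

26.8 kHz > fs/2 = 14.49 kHz, folds to fs − 26.8 kHz = 2.18 kHz.

2.18 kHz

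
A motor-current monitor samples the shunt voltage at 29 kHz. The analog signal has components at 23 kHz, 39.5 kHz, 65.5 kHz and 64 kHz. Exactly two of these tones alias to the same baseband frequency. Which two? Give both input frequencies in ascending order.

fs/2 = 14.5 kHz.
23 kHz > fs/2 = 14.5 kHz, folds to fs − 23 kHz = 6 kHz.
39.5 kHz mod fs = 10.5 kHz.
10.5 kHz ≤ fs/2 = 14.5 kHz, appears at 10.5 kHz.
65.5 kHz mod fs = 7.5 kHz.
7.5 kHz ≤ fs/2 = 14.5 kHz, appears at 7.5 kHz.
64 kHz mod fs = 6 kHz.
6 kHz ≤ fs/2 = 14.5 kHz, appears at 6 kHz.
23 kHz and 64 kHz both map to 6 kHz.

23 kHz, 64 kHz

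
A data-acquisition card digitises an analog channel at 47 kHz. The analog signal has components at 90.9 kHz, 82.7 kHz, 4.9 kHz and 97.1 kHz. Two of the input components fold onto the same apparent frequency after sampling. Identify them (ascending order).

fs/2 = 23.5 kHz.
90.9 kHz mod fs = 43.9 kHz.
43.9 kHz > fs/2 = 23.5 kHz, folds to fs − 43.9 kHz = 3.1 kHz.
82.7 kHz mod fs = 35.7 kHz.
35.7 kHz > fs/2 = 23.5 kHz, folds to fs − 35.7 kHz = 11.3 kHz.
4.9 kHz ≤ fs/2 = 23.5 kHz, passes unchanged.
97.1 kHz mod fs = 3.1 kHz.
3.1 kHz ≤ fs/2 = 23.5 kHz, appears at 3.1 kHz.
90.9 kHz and 97.1 kHz both map to 3.1 kHz.

90.9 kHz, 97.1 kHz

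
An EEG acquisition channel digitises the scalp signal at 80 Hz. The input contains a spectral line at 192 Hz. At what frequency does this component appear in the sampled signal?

192 Hz mod fs = 32 Hz.
32 Hz ≤ fs/2 = 40 Hz, appears at 32 Hz.

32 Hz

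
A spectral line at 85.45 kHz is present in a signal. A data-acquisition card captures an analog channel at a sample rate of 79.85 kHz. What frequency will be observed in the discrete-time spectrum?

5.6 kHz

85.45 kHz mod fs = 5.6 kHz.
5.6 kHz ≤ fs/2 = 39.925 kHz, appears at 5.6 kHz.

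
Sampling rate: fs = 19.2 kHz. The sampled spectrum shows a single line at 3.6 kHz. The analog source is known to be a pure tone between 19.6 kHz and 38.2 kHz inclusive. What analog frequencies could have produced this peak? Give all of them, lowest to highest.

Frequencies that alias to 3.6 kHz are k·fs ± 3.6 kHz for integer k ≥ 0.
k=0: 3.6 kHz.
k=1: 15.6 kHz, 22.8 kHz.
k=2: 34.8 kHz, 42 kHz.
k=3: 54 kHz, 61.2 kHz.
Within [19.6 kHz, 38.2 kHz]: 22.8 kHz, 34.8 kHz.

22.8 kHz, 34.8 kHz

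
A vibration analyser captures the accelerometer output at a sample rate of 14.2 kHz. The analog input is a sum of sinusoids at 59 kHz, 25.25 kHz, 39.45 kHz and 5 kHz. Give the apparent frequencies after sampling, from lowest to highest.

2.2 kHz, 3.15 kHz, 5 kHz

fs/2 = 7.1 kHz.
59 kHz mod fs = 2.2 kHz.
2.2 kHz ≤ fs/2 = 7.1 kHz, appears at 2.2 kHz.
25.25 kHz mod fs = 11.05 kHz.
11.05 kHz > fs/2 = 7.1 kHz, folds to fs − 11.05 kHz = 3.15 kHz.
39.45 kHz mod fs = 11.05 kHz.
11.05 kHz > fs/2 = 7.1 kHz, folds to fs − 11.05 kHz = 3.15 kHz.
5 kHz ≤ fs/2 = 7.1 kHz, passes unchanged.
Distinct values: {2.2 kHz, 3.15 kHz, 5 kHz}.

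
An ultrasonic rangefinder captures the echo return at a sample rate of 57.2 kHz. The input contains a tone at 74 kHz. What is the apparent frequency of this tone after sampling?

74 kHz mod fs = 16.8 kHz.
16.8 kHz ≤ fs/2 = 28.6 kHz, appears at 16.8 kHz.

16.8 kHz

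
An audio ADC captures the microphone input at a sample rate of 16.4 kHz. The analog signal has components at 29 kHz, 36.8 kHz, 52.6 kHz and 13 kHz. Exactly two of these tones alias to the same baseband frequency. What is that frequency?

3.4 kHz

fs/2 = 8.2 kHz.
29 kHz mod fs = 12.6 kHz.
12.6 kHz > fs/2 = 8.2 kHz, folds to fs − 12.6 kHz = 3.8 kHz.
36.8 kHz mod fs = 4 kHz.
4 kHz ≤ fs/2 = 8.2 kHz, appears at 4 kHz.
52.6 kHz mod fs = 3.4 kHz.
3.4 kHz ≤ fs/2 = 8.2 kHz, appears at 3.4 kHz.
13 kHz > fs/2 = 8.2 kHz, folds to fs − 13 kHz = 3.4 kHz.
13 kHz and 52.6 kHz both map to 3.4 kHz.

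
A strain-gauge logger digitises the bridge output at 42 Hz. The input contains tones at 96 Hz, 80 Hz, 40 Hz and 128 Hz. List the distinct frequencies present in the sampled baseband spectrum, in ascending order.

2 Hz, 4 Hz, 12 Hz

fs/2 = 21 Hz.
96 Hz mod fs = 12 Hz.
12 Hz ≤ fs/2 = 21 Hz, appears at 12 Hz.
80 Hz mod fs = 38 Hz.
38 Hz > fs/2 = 21 Hz, folds to fs − 38 Hz = 4 Hz.
40 Hz > fs/2 = 21 Hz, folds to fs − 40 Hz = 2 Hz.
128 Hz mod fs = 2 Hz.
2 Hz ≤ fs/2 = 21 Hz, appears at 2 Hz.
Distinct values: {2 Hz, 4 Hz, 12 Hz}.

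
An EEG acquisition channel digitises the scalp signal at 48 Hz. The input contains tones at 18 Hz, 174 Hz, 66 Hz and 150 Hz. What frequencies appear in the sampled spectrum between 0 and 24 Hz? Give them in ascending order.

6 Hz, 18 Hz

fs/2 = 24 Hz.
18 Hz ≤ fs/2 = 24 Hz, passes unchanged.
174 Hz mod fs = 30 Hz.
30 Hz > fs/2 = 24 Hz, folds to fs − 30 Hz = 18 Hz.
66 Hz mod fs = 18 Hz.
18 Hz ≤ fs/2 = 24 Hz, appears at 18 Hz.
150 Hz mod fs = 6 Hz.
6 Hz ≤ fs/2 = 24 Hz, appears at 6 Hz.
Distinct values: {6 Hz, 18 Hz}.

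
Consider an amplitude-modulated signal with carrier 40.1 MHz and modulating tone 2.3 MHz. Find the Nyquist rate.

84.8 MHz

AM sidebands sit at fc ± fm = 37.8 MHz and 42.4 MHz.
Highest-frequency component: 42.4 MHz.
Nyquist rate = 2 × 42.4 MHz = 84.8 MHz.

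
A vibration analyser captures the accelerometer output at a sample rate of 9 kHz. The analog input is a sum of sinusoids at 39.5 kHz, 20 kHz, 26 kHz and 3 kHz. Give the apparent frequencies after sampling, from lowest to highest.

fs/2 = 4.5 kHz.
39.5 kHz mod fs = 3.5 kHz.
3.5 kHz ≤ fs/2 = 4.5 kHz, appears at 3.5 kHz.
20 kHz mod fs = 2 kHz.
2 kHz ≤ fs/2 = 4.5 kHz, appears at 2 kHz.
26 kHz mod fs = 8 kHz.
8 kHz > fs/2 = 4.5 kHz, folds to fs − 8 kHz = 1 kHz.
3 kHz ≤ fs/2 = 4.5 kHz, passes unchanged.
Distinct values: {1 kHz, 2 kHz, 3 kHz, 3.5 kHz}.

1 kHz, 2 kHz, 3 kHz, 3.5 kHz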